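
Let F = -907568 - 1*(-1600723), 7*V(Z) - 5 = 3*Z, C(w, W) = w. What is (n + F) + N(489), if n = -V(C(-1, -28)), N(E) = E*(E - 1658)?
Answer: 850596/7 ≈ 1.2151e+5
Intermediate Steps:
V(Z) = 5/7 + 3*Z/7 (V(Z) = 5/7 + (3*Z)/7 = 5/7 + 3*Z/7)
N(E) = E*(-1658 + E)
F = 693155 (F = -907568 + 1600723 = 693155)
n = -2/7 (n = -(5/7 + (3/7)*(-1)) = -(5/7 - 3/7) = -1*2/7 = -2/7 ≈ -0.28571)
(n + F) + N(489) = (-2/7 + 693155) + 489*(-1658 + 489) = 4852083/7 + 489*(-1169) = 4852083/7 - 571641 = 850596/7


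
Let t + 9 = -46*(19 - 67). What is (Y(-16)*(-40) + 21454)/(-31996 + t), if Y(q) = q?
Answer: -22094/29797 ≈ -0.74148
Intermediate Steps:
t = 2199 (t = -9 - 46*(19 - 67) = -9 - 46*(-48) = -9 + 2208 = 2199)
(Y(-16)*(-40) + 21454)/(-31996 + t) = (-16*(-40) + 21454)/(-31996 + 2199) = (640 + 21454)/(-29797) = 22094*(-1/29797) = -22094/29797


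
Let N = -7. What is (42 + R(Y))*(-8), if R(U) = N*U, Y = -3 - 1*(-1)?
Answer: -448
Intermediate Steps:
Y = -2 (Y = -3 + 1 = -2)
R(U) = -7*U
(42 + R(Y))*(-8) = (42 - 7*(-2))*(-8) = (42 + 14)*(-8) = 56*(-8) = -448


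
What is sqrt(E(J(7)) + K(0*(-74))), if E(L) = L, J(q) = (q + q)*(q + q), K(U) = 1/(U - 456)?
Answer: 25*sqrt(16302)/228 ≈ 14.000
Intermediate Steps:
K(U) = 1/(-456 + U)
J(q) = 4*q**2 (J(q) = (2*q)*(2*q) = 4*q**2)
sqrt(E(J(7)) + K(0*(-74))) = sqrt(4*7**2 + 1/(-456 + 0*(-74))) = sqrt(4*49 + 1/(-456 + 0)) = sqrt(196 + 1/(-456)) = sqrt(196 - 1/456) = sqrt(89375/456) = 25*sqrt(16302)/228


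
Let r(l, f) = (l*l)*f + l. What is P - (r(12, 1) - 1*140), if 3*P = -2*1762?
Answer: -3572/3 ≈ -1190.7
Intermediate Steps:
r(l, f) = l + f*l² (r(l, f) = l²*f + l = f*l² + l = l + f*l²)
P = -3524/3 (P = (-2*1762)/3 = (⅓)*(-3524) = -3524/3 ≈ -1174.7)
P - (r(12, 1) - 1*140) = -3524/3 - (12*(1 + 1*12) - 1*140) = -3524/3 - (12*(1 + 12) - 140) = -3524/3 - (12*13 - 140) = -3524/3 - (156 - 140) = -3524/3 - 1*16 = -3524/3 - 16 = -3572/3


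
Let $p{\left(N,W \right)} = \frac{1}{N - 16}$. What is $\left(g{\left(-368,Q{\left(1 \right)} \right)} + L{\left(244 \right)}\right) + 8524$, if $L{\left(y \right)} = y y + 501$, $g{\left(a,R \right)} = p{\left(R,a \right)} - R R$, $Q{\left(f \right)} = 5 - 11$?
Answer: $\frac{1507549}{22} \approx 68525.0$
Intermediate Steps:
$Q{\left(f \right)} = -6$ ($Q{\left(f \right)} = 5 - 11 = -6$)
$p{\left(N,W \right)} = \frac{1}{-16 + N}$
$g{\left(a,R \right)} = \frac{1}{-16 + R} - R^{2}$ ($g{\left(a,R \right)} = \frac{1}{-16 + R} - R R = \frac{1}{-16 + R} - R^{2}$)
$L{\left(y \right)} = 501 + y^{2}$ ($L{\left(y \right)} = y^{2} + 501 = 501 + y^{2}$)
$\left(g{\left(-368,Q{\left(1 \right)} \right)} + L{\left(244 \right)}\right) + 8524 = \left(\frac{1 + \left(-6\right)^{2} \left(16 - -6\right)}{-16 - 6} + \left(501 + 244^{2}\right)\right) + 8524 = \left(\frac{1 + 36 \left(16 + 6\right)}{-22} + \left(501 + 59536\right)\right) + 8524 = \left(- \frac{1 + 36 \cdot 22}{22} + 60037\right) + 8524 = \left(- \frac{1 + 792}{22} + 60037\right) + 8524 = \left(\left(- \frac{1}{22}\right) 793 + 60037\right) + 8524 = \left(- \frac{793}{22} + 60037\right) + 8524 = \frac{1320021}{22} + 8524 = \frac{1507549}{22}$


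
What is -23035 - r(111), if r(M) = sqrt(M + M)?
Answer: -23035 - sqrt(222) ≈ -23050.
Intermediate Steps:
r(M) = sqrt(2)*sqrt(M) (r(M) = sqrt(2*M) = sqrt(2)*sqrt(M))
-23035 - r(111) = -23035 - sqrt(2)*sqrt(111) = -23035 - sqrt(222)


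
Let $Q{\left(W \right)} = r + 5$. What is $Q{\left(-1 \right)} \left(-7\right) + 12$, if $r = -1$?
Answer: $-16$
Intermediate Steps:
$Q{\left(W \right)} = 4$ ($Q{\left(W \right)} = -1 + 5 = 4$)
$Q{\left(-1 \right)} \left(-7\right) + 12 = 4 \left(-7\right) + 12 = -28 + 12 = -16$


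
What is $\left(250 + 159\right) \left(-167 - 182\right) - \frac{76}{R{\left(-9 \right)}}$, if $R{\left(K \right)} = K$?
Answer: $- \frac{1284593}{9} \approx -1.4273 \cdot 10^{5}$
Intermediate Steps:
$\left(250 + 159\right) \left(-167 - 182\right) - \frac{76}{R{\left(-9 \right)}} = \left(250 + 159\right) \left(-167 - 182\right) - \frac{76}{-9} = 409 \left(-349\right) - - \frac{76}{9} = -142741 + \frac{76}{9} = - \frac{1284593}{9}$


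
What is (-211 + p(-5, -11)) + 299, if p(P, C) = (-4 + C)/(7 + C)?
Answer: 367/4 ≈ 91.750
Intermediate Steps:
p(P, C) = (-4 + C)/(7 + C)
(-211 + p(-5, -11)) + 299 = (-211 + (-4 - 11)/(7 - 11)) + 299 = (-211 - 15/(-4)) + 299 = (-211 - ¼*(-15)) + 299 = (-211 + 15/4) + 299 = -829/4 + 299 = 367/4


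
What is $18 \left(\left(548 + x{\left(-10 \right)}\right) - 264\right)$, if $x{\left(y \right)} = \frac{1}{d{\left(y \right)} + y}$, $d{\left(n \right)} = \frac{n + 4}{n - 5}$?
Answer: $\frac{40881}{8} \approx 5110.1$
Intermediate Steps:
$d{\left(n \right)} = \frac{4 + n}{-5 + n}$
$x{\left(y \right)} = \frac{1}{y + \frac{4 + y}{-5 + y}}$ ($x{\left(y \right)} = \frac{1}{\frac{4 + y}{-5 + y} + y} = \frac{1}{y + \frac{4 + y}{-5 + y}}$)
$18 \left(\left(548 + x{\left(-10 \right)}\right) - 264\right) = 18 \left(\left(548 + \frac{-5 - 10}{4 - 10 - 10 \left(-5 - 10\right)}\right) - 264\right) = 18 \left(\left(548 + \frac{1}{4 - 10 - -150} \left(-15\right)\right) - 264\right) = 18 \left(\left(548 + \frac{1}{4 - 10 + 150} \left(-15\right)\right) - 264\right) = 18 \left(\left(548 + \frac{1}{144} \left(-15\right)\right) - 264\right) = 18 \left(\left(548 - \frac{5}{48}\right) - 264\right) = 18 \left(\frac{26299}{48} - 264\right) = 18 \cdot \frac{13627}{48} = \frac{40881}{8}$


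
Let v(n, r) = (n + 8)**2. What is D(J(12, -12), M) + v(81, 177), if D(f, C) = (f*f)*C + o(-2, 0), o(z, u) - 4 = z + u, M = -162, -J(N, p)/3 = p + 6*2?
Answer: 7923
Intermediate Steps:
v(n, r) = (8 + n)**2
J(N, p) = -36 - 3*p (J(N, p) = -3*(p + 6*2) = -3*(p + 12) = -3*(12 + p) = -36 - 3*p)
o(z, u) = 4 + u + z (o(z, u) = 4 + (z + u) = 4 + (u + z) = 4 + u + z)
D(f, C) = 2 + C*f**2 (D(f, C) = (f*f)*C + (4 + 0 - 2) = f**2*C + 2 = C*f**2 + 2 = 2 + C*f**2)
D(J(12, -12), M) + v(81, 177) = (2 - 162*(-36 - 3*(-12))**2) + (8 + 81)**2 = (2 - 162*(-36 + 36)**2) + 89**2 = (2 - 162*0**2) + 7921 = (2 - 162*0) + 7921 = (2 + 0) + 7921 = 2 + 7921 = 7923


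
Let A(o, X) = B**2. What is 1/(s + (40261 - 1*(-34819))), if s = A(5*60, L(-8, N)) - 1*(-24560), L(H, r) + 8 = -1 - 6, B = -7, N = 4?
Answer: 1/99689 ≈ 1.0031e-5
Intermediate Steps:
L(H, r) = -15 (L(H, r) = -8 + (-1 - 6) = -8 - 7 = -15)
A(o, X) = 49 (A(o, X) = (-7)**2 = 49)
s = 24609 (s = 49 - 1*(-24560) = 49 + 24560 = 24609)
1/(s + (40261 - 1*(-34819))) = 1/(24609 + (40261 - 1*(-34819))) = 1/(24609 + (40261 + 34819)) = 1/(24609 + 75080) = 1/99689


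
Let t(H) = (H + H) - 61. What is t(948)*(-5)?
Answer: -9175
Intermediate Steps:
t(H) = -61 + 2*H (t(H) = 2*H - 61 = -61 + 2*H)
t(948)*(-5) = (-61 + 2*948)*(-5) = (-61 + 1896)*(-5) = 1835*(-5) = -9175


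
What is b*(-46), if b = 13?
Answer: -598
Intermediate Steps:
b*(-46) = 13*(-46) = -598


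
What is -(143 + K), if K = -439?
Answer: 296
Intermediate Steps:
-(143 + K) = -(143 - 439) = -1*(-296) = 296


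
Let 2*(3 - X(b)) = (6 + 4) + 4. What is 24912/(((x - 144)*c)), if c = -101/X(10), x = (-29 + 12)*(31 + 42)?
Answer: -99648/139885 ≈ -0.71236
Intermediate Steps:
X(b) = -4 (X(b) = 3 - ((6 + 4) + 4)/2 = 3 - (10 + 4)/2 = 3 - ½*14 = 3 - 7 = -4)
x = -1241 (x = -17*73 = -1241)
c = 101/4 (c = -101/(-4) = -101*(-¼) = 101/4 ≈ 25.250)
24912/(((x - 144)*c)) = 24912/(((-1241 - 144)*(101/4))) = 24912/((-1385*101/4)) = 24912/(-139885/4) = 24912*(-4/139885) = -99648/139885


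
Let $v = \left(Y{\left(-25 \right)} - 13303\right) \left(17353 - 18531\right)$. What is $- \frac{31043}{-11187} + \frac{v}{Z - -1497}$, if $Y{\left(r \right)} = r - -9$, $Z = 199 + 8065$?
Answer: $\frac{175824601957}{109196307} \approx 1610.2$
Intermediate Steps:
$Z = 8264$
$Y{\left(r \right)} = 9 + r$ ($Y{\left(r \right)} = r + 9 = 9 + r$)
$v = 15689782$ ($v = \left(\left(9 - 25\right) - 13303\right) \left(17353 - 18531\right) = \left(-16 - 13303\right) \left(-1178\right) = \left(-13319\right) \left(-1178\right) = 15689782$)
$- \frac{31043}{-11187} + \frac{v}{Z - -1497} = - \frac{31043}{-11187} + \frac{15689782}{8264 - -1497} = \left(-31043\right) \left(- \frac{1}{11187}\right) + \frac{15689782}{8264 + 1497} = \frac{31043}{11187} + \frac{15689782}{9761} = \frac{175824601957}{109196307}$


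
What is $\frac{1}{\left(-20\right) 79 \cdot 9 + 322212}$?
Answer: $\frac{1}{307992} \approx 3.2468 \cdot 10^{-6}$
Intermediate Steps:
$\frac{1}{\left(-20\right) 79 \cdot 9 + 322212} = \frac{1}{\left(-1580\right) 9 + 322212} = \frac{1}{-14220 + 322212} = \frac{1}{307992}$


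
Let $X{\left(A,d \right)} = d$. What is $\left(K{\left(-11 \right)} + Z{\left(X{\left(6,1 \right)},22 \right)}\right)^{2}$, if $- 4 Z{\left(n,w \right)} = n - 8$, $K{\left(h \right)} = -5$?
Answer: $\frac{169}{16} \approx 10.563$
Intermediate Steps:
$Z{\left(n,w \right)} = 2 - \frac{n}{4}$ ($Z{\left(n,w \right)} = - \frac{n - 8}{4} = - \frac{-8 + n}{4} = 2 - \frac{n}{4}$)
$\left(K{\left(-11 \right)} + Z{\left(X{\left(6,1 \right)},22 \right)}\right)^{2} = \left(-5 + \left(2 - \frac{1}{4}\right)\right)^{2} = \left(-5 + \frac{7}{4}\right)^{2} = \left(- \frac{13}{4}\right)^{2} = \frac{169}{16}$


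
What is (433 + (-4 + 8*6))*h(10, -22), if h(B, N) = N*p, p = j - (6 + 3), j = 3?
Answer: 62964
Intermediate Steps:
p = -6 (p = 3 - (6 + 3) = 3 - 1*9 = 3 - 9 = -6)
h(B, N) = -6*N (h(B, N) = N*(-6) = -6*N)
(433 + (-4 + 8*6))*h(10, -22) = (433 + (-4 + 8*6))*(-6*(-22)) = (433 + (-4 + 48))*132 = (433 + 44)*132 = 477*132 = 62964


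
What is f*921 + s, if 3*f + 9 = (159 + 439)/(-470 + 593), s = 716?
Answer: -68195/123 ≈ -554.43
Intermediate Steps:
f = -509/369 (f = -3 + ((159 + 439)/(-470 + 593))/3 = -3 + (598/123)/3 = -3 + (598*(1/123))/3 = -3 + (⅓)*(598/123) = -3 + 598/369 = -509/369 ≈ -1.3794)
f*921 + s = -509/369*921 + 716 = -156263/123 + 716 = -68195/123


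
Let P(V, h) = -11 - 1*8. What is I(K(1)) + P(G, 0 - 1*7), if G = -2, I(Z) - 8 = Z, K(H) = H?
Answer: -10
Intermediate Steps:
I(Z) = 8 + Z
P(V, h) = -19 (P(V, h) = -11 - 8 = -19)
I(K(1)) + P(G, 0 - 1*7) = (8 + 1) - 19 = 9 - 19 = -10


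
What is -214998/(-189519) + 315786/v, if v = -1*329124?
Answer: 606308601/3465291742 ≈ 0.17497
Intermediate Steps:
v = -329124
-214998/(-189519) + 315786/v = -214998/(-189519) + 315786/(-329124) = -214998*(-1/189519) + 315786*(-1/329124) = 71666/63173 - 52631/54854 = 606308601/3465291742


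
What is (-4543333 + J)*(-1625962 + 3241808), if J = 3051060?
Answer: -2411283357958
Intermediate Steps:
(-4543333 + J)*(-1625962 + 3241808) = (-4543333 + 3051060)*(-1625962 + 3241808) = -1492273*1615846 = -2411283357958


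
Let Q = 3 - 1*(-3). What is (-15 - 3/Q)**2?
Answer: 961/4 ≈ 240.25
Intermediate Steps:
Q = 6 (Q = 3 + 3 = 6)
(-15 - 3/Q)**2 = (-15 - 3/6)**2 = (-15 - 3*1/6)**2 = (-15 - 1/2)**2 = (-31/2)**2 = 961/4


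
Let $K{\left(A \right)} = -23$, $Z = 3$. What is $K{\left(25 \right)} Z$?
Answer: $-69$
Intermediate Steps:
$K{\left(25 \right)} Z = \left(-23\right) 3 = -69$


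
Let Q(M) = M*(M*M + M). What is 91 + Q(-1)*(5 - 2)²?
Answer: 91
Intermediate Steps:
Q(M) = M*(M + M²) (Q(M) = M*(M² + M) = M*(M + M²))
91 + Q(-1)*(5 - 2)² = 91 + ((-1)²*(1 - 1))*(5 - 2)² = 91 + (1*0)*3² = 91 + 0*9 = 91 + 0 = 91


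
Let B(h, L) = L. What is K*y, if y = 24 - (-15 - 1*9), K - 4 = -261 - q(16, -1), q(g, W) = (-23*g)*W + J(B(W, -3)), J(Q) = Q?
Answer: -29856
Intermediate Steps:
q(g, W) = -3 - 23*W*g (q(g, W) = (-23*g)*W - 3 = -23*W*g - 3 = -3 - 23*W*g)
K = -622 (K = 4 + (-261 - (-3 - 23*(-1)*16)) = 4 + (-261 - (-3 + 368)) = 4 + (-261 - 1*365) = 4 + (-261 - 365) = 4 - 626 = -622)
y = 48 (y = 24 - (-15 - 9) = 24 - 1*(-24) = 24 + 24 = 48)
K*y = -622*48 = -29856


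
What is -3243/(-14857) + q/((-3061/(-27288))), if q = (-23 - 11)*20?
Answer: -275674188057/45477277 ≈ -6061.8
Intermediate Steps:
q = -680 (q = -34*20 = -680)
-3243/(-14857) + q/((-3061/(-27288))) = -3243/(-14857) - 680/((-3061/(-27288))) = -3243*(-1/14857) - 680/((-3061*(-1/27288))) = 3243/14857 - 680/3061/27288 = 3243/14857 - 680*27288/3061 = 3243/14857 - 18555840/3061 = -275674188057/45477277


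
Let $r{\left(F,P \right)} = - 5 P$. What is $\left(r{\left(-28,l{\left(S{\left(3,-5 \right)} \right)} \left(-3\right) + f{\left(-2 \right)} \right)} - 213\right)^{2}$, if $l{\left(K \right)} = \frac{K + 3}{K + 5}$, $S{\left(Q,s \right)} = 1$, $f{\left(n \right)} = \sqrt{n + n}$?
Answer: $41109 + 4060 i \approx 41109.0 + 4060.0 i$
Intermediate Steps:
$f{\left(n \right)} = \sqrt{2} \sqrt{n}$ ($f{\left(n \right)} = \sqrt{2 n} = \sqrt{2} \sqrt{n}$)
$l{\left(K \right)} = \frac{3 + K}{5 + K}$
$\left(r{\left(-28,l{\left(S{\left(3,-5 \right)} \right)} \left(-3\right) + f{\left(-2 \right)} \right)} - 213\right)^{2} = \left(- 5 \left(\frac{3 + 1}{5 + 1} \left(-3\right) + \sqrt{2} \sqrt{-2}\right) - 213\right)^{2} = \left(- 5 \left(\frac{1}{6} \cdot 4 \left(-3\right) + \sqrt{2} i \sqrt{2}\right) - 213\right)^{2} = \left(- 5 \left(\frac{1}{6} \cdot 4 \left(-3\right) + 2 i\right) - 213\right)^{2} = \left(- 5 \left(\frac{2}{3} \left(-3\right) + 2 i\right) - 213\right)^{2} = \left(- 5 \left(-2 + 2 i\right) - 213\right)^{2} = \left(\left(10 - 10 i\right) - 213\right)^{2} = \left(-203 - 10 i\right)^{2}$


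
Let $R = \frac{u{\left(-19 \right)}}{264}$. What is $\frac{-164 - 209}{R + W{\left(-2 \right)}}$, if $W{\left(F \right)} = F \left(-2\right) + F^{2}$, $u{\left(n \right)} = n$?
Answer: $- \frac{98472}{2093} \approx -47.048$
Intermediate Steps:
$R = - \frac{19}{264} \approx -0.07197$
$W{\left(F \right)} = F^{2} - 2 F$ ($W{\left(F \right)} = - 2 F + F^{2} = F^{2} - 2 F$)
$\frac{-164 - 209}{R + W{\left(-2 \right)}} = \frac{-164 - 209}{- \frac{19}{264} - 2 \left(-2 - 2\right)} = - \frac{373}{- \frac{19}{264} - -8} = - \frac{373}{- \frac{19}{264} + 8} = - \frac{373}{\frac{2093}{264}} = \left(-373\right) \frac{264}{2093} = - \frac{98472}{2093}$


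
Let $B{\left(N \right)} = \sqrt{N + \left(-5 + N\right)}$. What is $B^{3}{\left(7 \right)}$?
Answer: $27$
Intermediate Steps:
$B{\left(N \right)} = \sqrt{-5 + 2 N}$
$B^{3}{\left(7 \right)} = \left(\sqrt{-5 + 2 \cdot 7}\right)^{3} = \left(\sqrt{-5 + 14}\right)^{3} = \left(\sqrt{9}\right)^{3} = 3^{3} = 27$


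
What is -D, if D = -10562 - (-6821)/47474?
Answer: 501413567/47474 ≈ 10562.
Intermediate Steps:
D = -501413567/47474 (D = -10562 - (-6821)/47474 = -10562 - 1*(-6821/47474) = -10562 + 6821/47474 = -501413567/47474 ≈ -10562.)
-D = -1*(-501413567/47474) = 501413567/47474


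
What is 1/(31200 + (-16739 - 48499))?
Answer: -1/34038 ≈ -2.9379e-5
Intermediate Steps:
1/(31200 + (-16739 - 48499)) = 1/(31200 - 65238) = 1/(-34038) = -1/34038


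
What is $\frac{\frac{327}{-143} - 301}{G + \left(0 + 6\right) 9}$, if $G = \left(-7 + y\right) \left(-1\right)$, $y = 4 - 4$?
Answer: $- \frac{43370}{8723} \approx -4.9719$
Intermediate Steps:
$y = 0$
$G = 7$ ($G = \left(-7 + 0\right) \left(-1\right) = \left(-7\right) \left(-1\right) = 7$)
$\frac{\frac{327}{-143} - 301}{G + \left(0 + 6\right) 9} = \frac{\frac{327}{-143} - 301}{7 + \left(0 + 6\right) 9} = \frac{327 \left(- \frac{1}{143}\right) - 301}{7 + 6 \cdot 9} = \frac{- \frac{327}{143} - 301}{7 + 54} = - \frac{43370}{143 \cdot 61} = \left(- \frac{43370}{143}\right) \frac{1}{61} = - \frac{43370}{8723}$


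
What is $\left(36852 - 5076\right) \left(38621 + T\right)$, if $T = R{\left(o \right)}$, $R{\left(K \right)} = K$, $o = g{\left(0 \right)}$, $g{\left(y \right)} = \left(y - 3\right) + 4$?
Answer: $1227252672$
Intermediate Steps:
$g{\left(y \right)} = 1 + y$ ($g{\left(y \right)} = \left(-3 + y\right) + 4 = 1 + y$)
$o = 1$ ($o = 1 + 0 = 1$)
$T = 1$
$\left(36852 - 5076\right) \left(38621 + T\right) = \left(36852 - 5076\right) \left(38621 + 1\right) = 31776 \cdot 38622 = 1227252672$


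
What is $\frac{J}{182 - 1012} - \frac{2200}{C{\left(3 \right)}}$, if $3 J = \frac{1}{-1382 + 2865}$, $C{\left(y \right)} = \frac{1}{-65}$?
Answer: $\frac{528051809999}{3692670} \approx 1.43 \cdot 10^{5}$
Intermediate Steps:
$C{\left(y \right)} = - \frac{1}{65}$
$J = \frac{1}{4449}$ ($J = \frac{1}{3 \left(-1382 + 2865\right)} = \frac{1}{3 \cdot 1483} = \frac{1}{3} \cdot \frac{1}{1483} = \frac{1}{4449} \approx 0.00022477$)
$\frac{J}{182 - 1012} - \frac{2200}{C{\left(3 \right)}} = \frac{1}{4449 \left(182 - 1012\right)} - \frac{2200}{- \frac{1}{65}} = \frac{1}{4449 \left(-830\right)} - -143000 = \frac{1}{4449} \left(- \frac{1}{830}\right) + 143000 = - \frac{1}{3692670} + 143000 = \frac{528051809999}{3692670}$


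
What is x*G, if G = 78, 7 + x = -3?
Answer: -780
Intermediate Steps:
x = -10 (x = -7 - 3 = -10)
x*G = -10*78 = -780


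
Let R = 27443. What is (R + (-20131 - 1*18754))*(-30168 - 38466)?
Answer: 785310228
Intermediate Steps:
(R + (-20131 - 1*18754))*(-30168 - 38466) = (27443 + (-20131 - 1*18754))*(-30168 - 38466) = (27443 + (-20131 - 18754))*(-68634) = (27443 - 38885)*(-68634) = -11442*(-68634) = 785310228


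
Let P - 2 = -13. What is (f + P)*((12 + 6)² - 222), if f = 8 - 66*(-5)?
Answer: 33354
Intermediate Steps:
P = -11 (P = 2 - 13 = -11)
f = 338 (f = 8 - 11*(-30) = 8 + 330 = 338)
(f + P)*((12 + 6)² - 222) = (338 - 11)*((12 + 6)² - 222) = 327*(18² - 222) = 327*(324 - 222) = 327*102 = 33354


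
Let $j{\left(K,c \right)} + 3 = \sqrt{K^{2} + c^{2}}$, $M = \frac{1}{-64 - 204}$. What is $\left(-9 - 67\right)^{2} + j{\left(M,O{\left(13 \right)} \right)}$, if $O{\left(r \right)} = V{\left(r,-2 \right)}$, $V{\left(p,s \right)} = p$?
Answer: $5773 + \frac{\sqrt{12138257}}{268} \approx 5786.0$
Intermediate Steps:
$O{\left(r \right)} = r$
$M = - \frac{1}{268}$ ($M = \frac{1}{-268} = - \frac{1}{268} \approx -0.0037313$)
$j{\left(K,c \right)} = -3 + \sqrt{K^{2} + c^{2}}$
$\left(-9 - 67\right)^{2} + j{\left(M,O{\left(13 \right)} \right)} = \left(-9 - 67\right)^{2} - \left(3 - \sqrt{\left(- \frac{1}{268}\right)^{2} + 13^{2}}\right) = \left(-76\right)^{2} - \left(3 - \sqrt{\frac{1}{71824} + 169}\right) = 5776 - \left(3 - \sqrt{\frac{12138257}{71824}}\right) = 5776 - \left(3 - \frac{\sqrt{12138257}}{268}\right) = 5773 + \frac{\sqrt{12138257}}{268}$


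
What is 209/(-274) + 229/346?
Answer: -2392/23701 ≈ -0.10092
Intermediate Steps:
209/(-274) + 229/346 = 209*(-1/274) + 229*(1/346) = -209/274 + 229/346 = -2392/23701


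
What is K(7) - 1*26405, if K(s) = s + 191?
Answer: -26207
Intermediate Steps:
K(s) = 191 + s
K(7) - 1*26405 = (191 + 7) - 1*26405 = 198 - 26405 = -26207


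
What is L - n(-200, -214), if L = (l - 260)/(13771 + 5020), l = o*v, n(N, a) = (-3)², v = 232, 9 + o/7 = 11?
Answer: -166131/18791 ≈ -8.8410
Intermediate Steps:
o = 14 (o = -63 + 7*11 = -63 + 77 = 14)
n(N, a) = 9
l = 3248 (l = 14*232 = 3248)
L = 2988/18791 (L = (3248 - 260)/(13771 + 5020) = 2988/18791 ≈ 0.15901)
L - n(-200, -214) = 2988/18791 - 1*9 = 2988/18791 - 9 = -166131/18791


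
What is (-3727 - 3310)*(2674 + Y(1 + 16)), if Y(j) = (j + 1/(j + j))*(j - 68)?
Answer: -25410607/2 ≈ -1.2705e+7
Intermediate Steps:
Y(j) = (-68 + j)*(j + 1/(2*j)) (Y(j) = (j + 1/(2*j))*(-68 + j) = (-68 + j)*(j + 1/(2*j)))
(-3727 - 3310)*(2674 + Y(1 + 16)) = (-3727 - 3310)*(2674 + (½ + (1 + 16)² - 68*(1 + 16) - 34/(1 + 16))) = -7037*(2674 + (½ + 17² - 68*17 - 34/17)) = -7037*(2674 + (½ + 289 - 1156 - 34*1/17)) = -7037*(2674 + (½ + 289 - 1156 - 2)) = -7037*(2674 - 1737/2) = -7037*3611/2 = -25410607/2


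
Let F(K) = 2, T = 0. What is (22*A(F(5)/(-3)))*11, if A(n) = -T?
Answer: 0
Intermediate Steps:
A(n) = 0 (A(n) = -1*0 = 0)
(22*A(F(5)/(-3)))*11 = (22*0)*11 = 0*11 = 0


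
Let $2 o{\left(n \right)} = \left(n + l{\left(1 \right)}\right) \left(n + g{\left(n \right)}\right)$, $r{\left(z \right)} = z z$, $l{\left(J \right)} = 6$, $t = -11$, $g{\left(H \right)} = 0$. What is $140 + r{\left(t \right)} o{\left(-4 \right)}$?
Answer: $-344$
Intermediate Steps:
$r{\left(z \right)} = z^{2}$
$o{\left(n \right)} = \frac{n \left(6 + n\right)}{2}$ ($o{\left(n \right)} = \frac{\left(n + 6\right) \left(n + 0\right)}{2} = \frac{\left(6 + n\right) n}{2} = \frac{n \left(6 + n\right)}{2}$)
$140 + r{\left(t \right)} o{\left(-4 \right)} = 140 + \left(-11\right)^{2} \cdot \frac{1}{2} \left(-4\right) \left(6 - 4\right) = 140 + 121 \cdot \frac{1}{2} \left(-4\right) 2 = 140 + 121 \left(-4\right) = 140 - 484 = -344$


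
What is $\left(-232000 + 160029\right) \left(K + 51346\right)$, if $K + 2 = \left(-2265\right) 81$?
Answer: $9508880491$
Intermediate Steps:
$K = -183467$ ($K = -2 - 183465 = -183467$)
$\left(-232000 + 160029\right) \left(K + 51346\right) = \left(-232000 + 160029\right) \left(-183467 + 51346\right) = \left(-71971\right) \left(-132121\right) = 9508880491$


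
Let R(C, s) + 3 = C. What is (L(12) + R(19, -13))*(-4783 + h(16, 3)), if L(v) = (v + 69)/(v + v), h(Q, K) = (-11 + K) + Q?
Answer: -740125/8 ≈ -92516.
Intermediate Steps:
h(Q, K) = -11 + K + Q
R(C, s) = -3 + C
L(v) = (69 + v)/(2*v) (L(v) = (69 + v)/((2*v)) = (69 + v)*(1/(2*v)) = (69 + v)/(2*v))
(L(12) + R(19, -13))*(-4783 + h(16, 3)) = ((½)*(69 + 12)/12 + (-3 + 19))*(-4783 + (-11 + 3 + 16)) = ((½)*(1/12)*81 + 16)*(-4783 + 8) = (27/8 + 16)*(-4775) = (155/8)*(-4775) = -740125/8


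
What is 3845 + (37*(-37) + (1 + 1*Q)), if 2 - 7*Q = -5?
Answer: 2478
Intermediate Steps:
Q = 1 (Q = 2/7 - ⅐*(-5) = 2/7 + 5/7 = 1)
3845 + (37*(-37) + (1 + 1*Q)) = 3845 + (37*(-37) + (1 + 1*1)) = 3845 + (-1369 + (1 + 1)) = 3845 + (-1369 + 2) = 3845 - 1367 = 2478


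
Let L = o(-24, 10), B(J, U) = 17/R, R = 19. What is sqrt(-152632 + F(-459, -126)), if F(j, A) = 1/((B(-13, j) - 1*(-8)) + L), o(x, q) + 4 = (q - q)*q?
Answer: I*sqrt(1320112401)/93 ≈ 390.68*I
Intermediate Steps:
o(x, q) = -4 (o(x, q) = -4 + (q - q)*q = -4 + 0*q = -4 + 0 = -4)
B(J, U) = 17/19
L = -4
F(j, A) = 19/93 (F(j, A) = 1/((17/19 - 1*(-8)) - 4) = 1/((17/19 + 8) - 4) = 1/(169/19 - 4) = 1/(93/19) = 19/93)
sqrt(-152632 + F(-459, -126)) = sqrt(-152632 + 19/93) = sqrt(-14194757/93) = I*sqrt(1320112401)/93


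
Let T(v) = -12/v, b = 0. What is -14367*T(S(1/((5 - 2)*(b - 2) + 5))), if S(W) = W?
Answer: -172404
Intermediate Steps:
-14367*T(S(1/((5 - 2)*(b - 2) + 5))) = -(-172404)/(1/((5 - 2)*(0 - 2) + 5)) = -(-172404)/(1/(3*(-2) + 5)) = -(-172404)/(1/(-6 + 5)) = -(-172404)/(1/(-1)) = -(-172404)/(-1) = -(-172404)*(-1) = -14367*12 = -172404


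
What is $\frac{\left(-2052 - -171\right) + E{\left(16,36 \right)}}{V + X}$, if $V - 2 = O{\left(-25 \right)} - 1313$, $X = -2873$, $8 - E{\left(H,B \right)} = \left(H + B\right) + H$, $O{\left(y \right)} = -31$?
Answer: $\frac{647}{1405} \approx 0.4605$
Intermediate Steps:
$E{\left(H,B \right)} = 8 - B - 2 H$ ($E{\left(H,B \right)} = 8 - \left(\left(H + B\right) + H\right) = 8 - \left(\left(B + H\right) + H\right) = 8 - \left(B + 2 H\right) = 8 - B - 2 H$)
$V = -1342$ ($V = 2 - 1344 = -1342$)
$\frac{\left(-2052 - -171\right) + E{\left(16,36 \right)}}{V + X} = \frac{\left(-2052 - -171\right) - 60}{-1342 - 2873} = \frac{\left(-2052 + 171\right) - 60}{-4215} = \left(-1881 - 60\right) \left(- \frac{1}{4215}\right) = \left(-1941\right) \left(- \frac{1}{4215}\right) = \frac{647}{1405}$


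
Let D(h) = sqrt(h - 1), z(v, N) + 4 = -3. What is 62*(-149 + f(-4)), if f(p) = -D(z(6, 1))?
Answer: -9238 - 124*I*sqrt(2) ≈ -9238.0 - 175.36*I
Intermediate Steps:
z(v, N) = -7 (z(v, N) = -4 - 3 = -7)
D(h) = sqrt(-1 + h)
f(p) = -2*I*sqrt(2) (f(p) = -sqrt(-1 - 7) = -sqrt(-8) = -2*I*sqrt(2))
62*(-149 + f(-4)) = 62*(-149 - 2*I*sqrt(2)) = -9238 - 124*I*sqrt(2)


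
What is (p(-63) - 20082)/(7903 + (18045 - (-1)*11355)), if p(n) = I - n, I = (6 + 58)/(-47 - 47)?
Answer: -940925/1753241 ≈ -0.53668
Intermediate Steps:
I = -32/47 (I = 64/(-94) = 64*(-1/94) = -32/47 ≈ -0.68085)
p(n) = -32/47 - n
(p(-63) - 20082)/(7903 + (18045 - (-1)*11355)) = ((-32/47 - 1*(-63)) - 20082)/(7903 + (18045 - (-1)*11355)) = ((-32/47 + 63) - 20082)/(7903 + (18045 - 1*(-11355))) = (2929/47 - 20082)/(7903 + (18045 + 11355)) = -940925/(47*(7903 + 29400)) = -940925/47/37303 = -940925/47*1/37303 = -940925/1753241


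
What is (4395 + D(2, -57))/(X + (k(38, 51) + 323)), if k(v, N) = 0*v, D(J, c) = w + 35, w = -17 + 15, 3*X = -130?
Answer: 13284/839 ≈ 15.833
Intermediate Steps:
X = -130/3 (X = (1/3)*(-130) = -130/3 ≈ -43.333)
w = -2
D(J, c) = 33 (D(J, c) = -2 + 35 = 33)
k(v, N) = 0
(4395 + D(2, -57))/(X + (k(38, 51) + 323)) = (4395 + 33)/(-130/3 + (0 + 323)) = 4428/(-130/3 + 323) = 4428/(839/3) = 4428*(3/839) = 13284/839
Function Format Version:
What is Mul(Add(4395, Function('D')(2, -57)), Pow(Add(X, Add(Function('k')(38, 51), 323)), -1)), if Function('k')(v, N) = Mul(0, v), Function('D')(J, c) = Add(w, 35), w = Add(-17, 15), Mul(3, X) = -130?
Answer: Rational(13284, 839) ≈ 15.833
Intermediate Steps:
X = Rational(-130, 3) (X = Mul(Rational(1, 3), -130) = Rational(-130, 3) ≈ -43.333)
w = -2
Function('D')(J, c) = 33 (Function('D')(J, c) = Add(-2, 35) = 33)
Function('k')(v, N) = 0
Mul(Add(4395, Function('D')(2, -57)), Pow(Add(X, Add(Function('k')(38, 51), 323)), -1)) = Mul(Add(4395, 33), Pow(Add(Rational(-130, 3), Add(0, 323)), -1)) = Mul(4428, Pow(Add(Rational(-130, 3), 323), -1)) = Mul(4428, Pow(Rational(839, 3), -1)) = Mul(4428, Rational(3, 839)) = Rational(13284, 839)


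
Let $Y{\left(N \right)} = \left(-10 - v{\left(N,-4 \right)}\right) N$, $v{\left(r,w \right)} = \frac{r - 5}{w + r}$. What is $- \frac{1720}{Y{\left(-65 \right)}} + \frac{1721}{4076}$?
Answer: $- \frac{9968057}{5033860} \approx -1.9802$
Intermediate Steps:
$v{\left(r,w \right)} = \frac{-5 + r}{r + w}$
$Y{\left(N \right)} = N \left(-10 - \frac{-5 + N}{-4 + N}\right)$ ($Y{\left(N \right)} = \left(-10 - \frac{-5 + N}{N - 4}\right) N = \left(-10 - \frac{-5 + N}{-4 + N}\right) N = N \left(-10 - \frac{-5 + N}{-4 + N}\right)$)
$- \frac{1720}{Y{\left(-65 \right)}} + \frac{1721}{4076} = - \frac{1720}{\left(-65\right) \frac{1}{-4 - 65} \left(45 - -715\right)} + \frac{1721}{4076} = - \frac{1720}{\left(-65\right) \frac{1}{-69} \left(45 + 715\right)} + 1721 \cdot \frac{1}{4076} = - \frac{1720}{\left(-65\right) \left(- \frac{1}{69}\right) 760} + \frac{1721}{4076} = - \frac{1720}{\frac{49400}{69}} + \frac{1721}{4076} = \left(-1720\right) \frac{69}{49400} + \frac{1721}{4076} = - \frac{2967}{1235} + \frac{1721}{4076} = - \frac{9968057}{5033860}$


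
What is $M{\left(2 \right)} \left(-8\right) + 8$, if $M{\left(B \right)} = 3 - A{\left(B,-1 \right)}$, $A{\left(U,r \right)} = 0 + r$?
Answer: $-24$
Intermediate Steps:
$A{\left(U,r \right)} = r$
$M{\left(B \right)} = 4$ ($M{\left(B \right)} = 3 - -1 = 3 + 1 = 4$)
$M{\left(2 \right)} \left(-8\right) + 8 = 4 \left(-8\right) + 8 = -32 + 8 = -24$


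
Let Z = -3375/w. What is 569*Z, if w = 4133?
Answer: -1920375/4133 ≈ -464.64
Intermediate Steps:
Z = -3375/4133 ≈ -0.81660
569*Z = 569*(-3375/4133) = -1920375/4133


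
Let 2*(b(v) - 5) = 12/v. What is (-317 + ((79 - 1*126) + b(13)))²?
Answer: 21724921/169 ≈ 1.2855e+5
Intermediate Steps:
b(v) = 5 + 6/v (b(v) = 5 + (12/v)/2 = 5 + 6/v)
(-317 + ((79 - 1*126) + b(13)))² = (-317 + ((79 - 1*126) + (5 + 6/13)))² = (-317 + ((79 - 126) + (5 + 6*(1/13))))² = (-317 + (-47 + (5 + 6/13)))² = (-317 + (-47 + 71/13))² = (-317 - 540/13)² = (-4661/13)² = 21724921/169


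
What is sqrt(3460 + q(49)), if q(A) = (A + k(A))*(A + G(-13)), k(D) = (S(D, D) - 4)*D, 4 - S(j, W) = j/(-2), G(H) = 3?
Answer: sqrt(68434) ≈ 261.60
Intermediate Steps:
S(j, W) = 4 + j/2 (S(j, W) = 4 - j/(-2) = 4 - j*(-1)/2 = 4 - (-1)*j/2 = 4 + j/2)
k(D) = D**2/2 (k(D) = ((4 + D/2) - 4)*D = (D/2)*D = D**2/2)
q(A) = (3 + A)*(A + A**2/2) (q(A) = (A + A**2/2)*(A + 3) = (A + A**2/2)*(3 + A) = (3 + A)*(A + A**2/2))
sqrt(3460 + q(49)) = sqrt(3460 + (1/2)*49*(6 + 49**2 + 5*49)) = sqrt(3460 + (1/2)*49*(6 + 2401 + 245)) = sqrt(3460 + (1/2)*49*2652) = sqrt(3460 + 64974) = sqrt(68434)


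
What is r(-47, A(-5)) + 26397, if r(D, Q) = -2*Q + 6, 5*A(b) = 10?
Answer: 26399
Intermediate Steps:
A(b) = 2 (A(b) = (⅕)*10 = 2)
r(D, Q) = 6 - 2*Q
r(-47, A(-5)) + 26397 = (6 - 2*2) + 26397 = (6 - 4) + 26397 = 2 + 26397 = 26399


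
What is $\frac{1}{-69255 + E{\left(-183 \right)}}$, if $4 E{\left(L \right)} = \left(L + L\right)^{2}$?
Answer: $- \frac{1}{35766} \approx -2.796 \cdot 10^{-5}$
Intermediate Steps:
$E{\left(L \right)} = L^{2}$ ($E{\left(L \right)} = \frac{\left(L + L\right)^{2}}{4} = \frac{\left(2 L\right)^{2}}{4} = \frac{4 L^{2}}{4} = L^{2}$)
$\frac{1}{-69255 + E{\left(-183 \right)}} = \frac{1}{-69255 + \left(-183\right)^{2}} = \frac{1}{-69255 + 33489} = \frac{1}{-35766} = - \frac{1}{35766}$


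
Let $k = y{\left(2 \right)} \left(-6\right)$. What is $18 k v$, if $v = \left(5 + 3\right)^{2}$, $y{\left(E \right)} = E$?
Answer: $-13824$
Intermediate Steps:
$k = -12$ ($k = 2 \left(-6\right) = -12$)
$v = 64$ ($v = 8^{2} = 64$)
$18 k v = 18 \left(-12\right) 64 = \left(-216\right) 64 = -13824$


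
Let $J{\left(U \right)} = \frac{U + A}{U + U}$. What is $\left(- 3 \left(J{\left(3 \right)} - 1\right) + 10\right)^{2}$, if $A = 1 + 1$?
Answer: $\frac{441}{4} \approx 110.25$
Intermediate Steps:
$A = 2$
$J{\left(U \right)} = \frac{2 + U}{2 U}$ ($J{\left(U \right)} = \frac{U + 2}{U + U} = \frac{2 + U}{2 U}$)
$\left(- 3 \left(J{\left(3 \right)} - 1\right) + 10\right)^{2} = \left(- 3 \left(\frac{2 + 3}{2 \cdot 3} - 1\right) + 10\right)^{2} = \left(- 3 \left(\frac{1}{2} \cdot \frac{1}{3} \cdot 5 - 1\right) + 10\right)^{2} = \left(- 3 \left(\frac{5}{6} - 1\right) + 10\right)^{2} = \left(\left(-3\right) \left(- \frac{1}{6}\right) + 10\right)^{2} = \left(\frac{1}{2} + 10\right)^{2} = \left(\frac{21}{2}\right)^{2} = \frac{441}{4}$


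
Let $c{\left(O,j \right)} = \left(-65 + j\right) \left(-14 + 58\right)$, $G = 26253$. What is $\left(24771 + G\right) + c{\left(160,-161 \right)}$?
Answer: $41080$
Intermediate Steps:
$c{\left(O,j \right)} = -2860 + 44 j$ ($c{\left(O,j \right)} = \left(-65 + j\right) 44 = -2860 + 44 j$)
$\left(24771 + G\right) + c{\left(160,-161 \right)} = \left(24771 + 26253\right) + \left(-2860 + 44 \left(-161\right)\right) = 51024 - 9944 = 41080$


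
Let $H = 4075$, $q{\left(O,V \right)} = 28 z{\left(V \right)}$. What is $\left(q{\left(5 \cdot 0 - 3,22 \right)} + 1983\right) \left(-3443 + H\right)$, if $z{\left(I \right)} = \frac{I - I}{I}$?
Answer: $1253256$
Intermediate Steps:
$z{\left(I \right)} = 0$ ($z{\left(I \right)} = \frac{0}{I} = 0$)
$q{\left(O,V \right)} = 0$ ($q{\left(O,V \right)} = 28 \cdot 0 = 0$)
$\left(q{\left(5 \cdot 0 - 3,22 \right)} + 1983\right) \left(-3443 + H\right) = \left(0 + 1983\right) \left(-3443 + 4075\right) = 1983 \cdot 632 = 1253256$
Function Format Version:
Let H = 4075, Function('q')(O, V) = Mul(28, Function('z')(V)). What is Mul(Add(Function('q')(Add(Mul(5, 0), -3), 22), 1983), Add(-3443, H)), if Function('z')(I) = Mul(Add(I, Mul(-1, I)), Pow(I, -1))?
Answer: 1253256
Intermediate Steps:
Function('z')(I) = 0 (Function('z')(I) = Mul(0, Pow(I, -1)) = 0)
Function('q')(O, V) = 0 (Function('q')(O, V) = Mul(28, 0) = 0)
Mul(Add(Function('q')(Add(Mul(5, 0), -3), 22), 1983), Add(-3443, H)) = Mul(Add(0, 1983), Add(-3443, 4075)) = Mul(1983, 632) = 1253256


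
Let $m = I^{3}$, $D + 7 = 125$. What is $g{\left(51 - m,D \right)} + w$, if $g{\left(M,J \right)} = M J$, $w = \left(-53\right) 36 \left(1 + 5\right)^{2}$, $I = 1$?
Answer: $-62788$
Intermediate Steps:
$D = 118$ ($D = -7 + 125 = 118$)
$m = 1$ ($m = 1^{3} = 1$)
$w = -68688$ ($w = - 1908 \cdot 6^{2} = \left(-1908\right) 36 = -68688$)
$g{\left(M,J \right)} = J M$
$g{\left(51 - m,D \right)} + w = 118 \left(51 - 1\right) - 68688 = 118 \cdot 50 - 68688 = 5900 - 68688 = -62788$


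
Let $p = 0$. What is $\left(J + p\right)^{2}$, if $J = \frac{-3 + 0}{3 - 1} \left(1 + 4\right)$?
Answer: $\frac{225}{4} \approx 56.25$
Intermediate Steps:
$J = - \frac{15}{2}$ ($J = - \frac{3}{2} \cdot 5 = \left(-3\right) \frac{1}{2} \cdot 5 = \left(- \frac{3}{2}\right) 5 = - \frac{15}{2} \approx -7.5$)
$\left(J + p\right)^{2} = \left(- \frac{15}{2} + 0\right)^{2} = \left(- \frac{15}{2}\right)^{2} = \frac{225}{4}$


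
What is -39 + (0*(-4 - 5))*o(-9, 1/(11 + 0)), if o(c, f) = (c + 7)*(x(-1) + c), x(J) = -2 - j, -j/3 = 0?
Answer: -39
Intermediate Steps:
j = 0 (j = -3*0 = 0)
x(J) = -2 (x(J) = -2 - 1*0 = -2 + 0 = -2)
o(c, f) = (-2 + c)*(7 + c) (o(c, f) = (c + 7)*(-2 + c) = (7 + c)*(-2 + c) = (-2 + c)*(7 + c))
-39 + (0*(-4 - 5))*o(-9, 1/(11 + 0)) = -39 + (0*(-4 - 5))*(-14 + (-9)**2 + 5*(-9)) = -39 + (0*(-9))*(-14 + 81 - 45) = -39 + 0*22 = -39 + 0 = -39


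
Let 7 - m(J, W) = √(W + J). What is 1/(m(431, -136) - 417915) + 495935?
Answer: 86613607638155107/174647096169 + √295/174647096169 ≈ 4.9594e+5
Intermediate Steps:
m(J, W) = 7 - √(J + W) (m(J, W) = 7 - √(W + J) = 7 - √(J + W))
1/(m(431, -136) - 417915) + 495935 = 1/((7 - √(431 - 136)) - 417915) + 495935 = 1/((7 - √295) - 417915) + 495935 = 1/(-417908 - √295) + 495935 = 495935 + 1/(-417908 - √295)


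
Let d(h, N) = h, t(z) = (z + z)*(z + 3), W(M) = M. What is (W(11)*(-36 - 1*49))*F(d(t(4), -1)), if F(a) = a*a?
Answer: -2932160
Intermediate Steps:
t(z) = 2*z*(3 + z) (t(z) = (2*z)*(3 + z) = 2*z*(3 + z))
F(a) = a**2
(W(11)*(-36 - 1*49))*F(d(t(4), -1)) = (11*(-36 - 1*49))*(2*4*(3 + 4))**2 = (11*(-36 - 49))*(2*4*7)**2 = (11*(-85))*56**2 = -935*3136 = -2932160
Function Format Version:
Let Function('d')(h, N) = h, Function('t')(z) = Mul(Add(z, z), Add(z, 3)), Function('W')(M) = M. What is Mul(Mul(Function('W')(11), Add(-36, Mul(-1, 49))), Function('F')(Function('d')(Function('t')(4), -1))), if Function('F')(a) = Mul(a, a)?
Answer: -2932160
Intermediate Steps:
Function('t')(z) = Mul(2, z, Add(3, z)) (Function('t')(z) = Mul(Mul(2, z), Add(3, z)) = Mul(2, z, Add(3, z)))
Function('F')(a) = Pow(a, 2)
Mul(Mul(Function('W')(11), Add(-36, Mul(-1, 49))), Function('F')(Function('d')(Function('t')(4), -1))) = Mul(Mul(11, Add(-36, Mul(-1, 49))), Pow(Mul(2, 4, Add(3, 4)), 2)) = Mul(Mul(11, Add(-36, -49)), Pow(Mul(2, 4, 7), 2)) = Mul(Mul(11, -85), Pow(56, 2)) = Mul(-935, 3136) = -2932160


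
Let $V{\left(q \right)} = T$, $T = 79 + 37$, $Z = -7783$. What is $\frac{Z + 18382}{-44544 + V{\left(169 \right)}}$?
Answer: $- \frac{10599}{44428} \approx -0.23857$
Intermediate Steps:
$T = 116$
$V{\left(q \right)} = 116$
$\frac{Z + 18382}{-44544 + V{\left(169 \right)}} = \frac{-7783 + 18382}{-44544 + 116} = \frac{10599}{-44428} = 10599 \left(- \frac{1}{44428}\right) = - \frac{10599}{44428}$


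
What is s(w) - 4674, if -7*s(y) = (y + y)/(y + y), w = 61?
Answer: -32719/7 ≈ -4674.1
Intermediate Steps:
s(y) = -⅐ (s(y) = -(y + y)/(7*(y + y)) = -2*y/(7*(2*y)) = -2*y*1/(2*y)/7 = -⅐*1 = -⅐)
s(w) - 4674 = -⅐ - 4674 = -32719/7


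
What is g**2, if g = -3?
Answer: 9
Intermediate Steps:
g**2 = (-3)**2 = 9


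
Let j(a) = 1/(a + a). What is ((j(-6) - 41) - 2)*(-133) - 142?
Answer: 67057/12 ≈ 5588.1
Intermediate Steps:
j(a) = 1/(2*a)
((j(-6) - 41) - 2)*(-133) - 142 = (((½)/(-6) - 41) - 2)*(-133) - 142 = (((½)*(-⅙) - 41) - 2)*(-133) - 142 = ((-1/12 - 41) - 2)*(-133) - 142 = (-493/12 - 2)*(-133) - 142 = -517/12*(-133) - 142 = 68761/12 - 142 = 67057/12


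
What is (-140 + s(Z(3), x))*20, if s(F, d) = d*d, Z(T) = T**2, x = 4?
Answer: -2480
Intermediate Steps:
s(F, d) = d**2
(-140 + s(Z(3), x))*20 = (-140 + 4**2)*20 = (-140 + 16)*20 = -124*20 = -2480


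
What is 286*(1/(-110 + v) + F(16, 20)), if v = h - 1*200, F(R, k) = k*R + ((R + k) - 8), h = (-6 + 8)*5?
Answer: 14929057/150 ≈ 99527.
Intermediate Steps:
h = 10 (h = 2*5 = 10)
F(R, k) = -8 + R + k + R*k (F(R, k) = R*k + (-8 + R + k) = -8 + R + k + R*k)
v = -190 (v = 10 - 1*200 = 10 - 200 = -190)
286*(1/(-110 + v) + F(16, 20)) = 286*(1/(-110 - 190) + (-8 + 16 + 20 + 16*20)) = 286*(1/(-300) + (-8 + 16 + 20 + 320)) = 286*(-1/300 + 348) = 286*(104399/300) = 14929057/150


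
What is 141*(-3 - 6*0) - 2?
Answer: -425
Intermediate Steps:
141*(-3 - 6*0) - 2 = 141*(-3 + 0) - 2 = 141*(-3) - 2 = -423 - 2 = -425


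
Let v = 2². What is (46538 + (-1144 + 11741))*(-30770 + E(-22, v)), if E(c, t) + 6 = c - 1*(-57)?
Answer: -1756387035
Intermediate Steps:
v = 4
E(c, t) = 51 + c (E(c, t) = -6 + (c - 1*(-57)) = -6 + (c + 57) = -6 + (57 + c) = 51 + c)
(46538 + (-1144 + 11741))*(-30770 + E(-22, v)) = (46538 + (-1144 + 11741))*(-30770 + (51 - 22)) = (46538 + 10597)*(-30770 + 29) = 57135*(-30741) = -1756387035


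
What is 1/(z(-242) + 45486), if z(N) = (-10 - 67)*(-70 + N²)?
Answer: -1/4458552 ≈ -2.2429e-7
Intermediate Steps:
z(N) = 5390 - 77*N² (z(N) = -77*(-70 + N²) = 5390 - 77*N²)
1/(z(-242) + 45486) = 1/((5390 - 77*(-242)²) + 45486) = 1/((5390 - 77*58564) + 45486) = 1/((5390 - 4509428) + 45486) = 1/(-4504038 + 45486) = 1/(-4458552) = -1/4458552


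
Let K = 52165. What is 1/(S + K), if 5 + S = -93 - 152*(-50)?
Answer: 1/59667 ≈ 1.6760e-5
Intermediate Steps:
S = 7502 (S = -5 + (-93 - 152*(-50)) = -5 + (-93 + 7600) = -5 + 7507 = 7502)
1/(S + K) = 1/(7502 + 52165) = 1/59667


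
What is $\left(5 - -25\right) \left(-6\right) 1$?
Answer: $-180$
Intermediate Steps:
$\left(5 - -25\right) \left(-6\right) 1 = \left(5 + 25\right) \left(-6\right) 1 = 30 \left(-6\right) 1 = \left(-180\right) 1 = -180$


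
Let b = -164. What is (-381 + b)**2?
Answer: 297025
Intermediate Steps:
(-381 + b)**2 = (-381 - 164)**2 = (-545)**2 = 297025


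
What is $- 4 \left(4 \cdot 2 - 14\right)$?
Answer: $24$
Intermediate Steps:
$- 4 \left(4 \cdot 2 - 14\right) = - 4 \left(8 - 14\right) = \left(-4\right) \left(-6\right) = 24$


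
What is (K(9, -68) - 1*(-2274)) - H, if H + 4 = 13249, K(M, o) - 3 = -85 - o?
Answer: -10985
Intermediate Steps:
K(M, o) = -82 - o (K(M, o) = 3 + (-85 - o) = -82 - o)
H = 13245 (H = -4 + 13249 = 13245)
(K(9, -68) - 1*(-2274)) - H = ((-82 - 1*(-68)) - 1*(-2274)) - 1*13245 = ((-82 + 68) + 2274) - 13245 = (-14 + 2274) - 13245 = 2260 - 13245 = -10985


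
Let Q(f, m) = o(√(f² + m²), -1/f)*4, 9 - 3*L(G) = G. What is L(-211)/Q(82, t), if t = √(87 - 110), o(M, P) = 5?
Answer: 11/3 ≈ 3.6667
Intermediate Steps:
L(G) = 3 - G/3
t = I*√23 (t = √(-23) = I*√23 ≈ 4.7958*I)
Q(f, m) = 20 (Q(f, m) = 5*4 = 20)
L(-211)/Q(82, t) = (3 - ⅓*(-211))/20 = (3 + 211/3)*(1/20) = (220/3)*(1/20) = 11/3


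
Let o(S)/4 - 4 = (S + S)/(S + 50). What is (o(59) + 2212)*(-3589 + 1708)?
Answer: -457692444/109 ≈ -4.1990e+6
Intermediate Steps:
o(S) = 16 + 8*S/(50 + S) (o(S) = 16 + 4*((S + S)/(S + 50)) = 16 + 4*((2*S)/(50 + S)) = 16 + 4*(2*S/(50 + S)) = 16 + 8*S/(50 + S))
(o(59) + 2212)*(-3589 + 1708) = (8*(100 + 3*59)/(50 + 59) + 2212)*(-3589 + 1708) = (8*(100 + 177)/109 + 2212)*(-1881) = (8*(1/109)*277 + 2212)*(-1881) = (2216/109 + 2212)*(-1881) = (243324/109)*(-1881) = -457692444/109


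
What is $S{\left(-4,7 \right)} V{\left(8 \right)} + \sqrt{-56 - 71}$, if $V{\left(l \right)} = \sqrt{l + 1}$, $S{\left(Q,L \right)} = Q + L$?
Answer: $9 + i \sqrt{127} \approx 9.0 + 11.269 i$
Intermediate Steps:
$S{\left(Q,L \right)} = L + Q$
$V{\left(l \right)} = \sqrt{1 + l}$
$S{\left(-4,7 \right)} V{\left(8 \right)} + \sqrt{-56 - 71} = \left(7 - 4\right) \sqrt{1 + 8} + \sqrt{-56 - 71} = 3 \sqrt{9} + \sqrt{-127} = 3 \cdot 3 + i \sqrt{127} = 9 + i \sqrt{127}$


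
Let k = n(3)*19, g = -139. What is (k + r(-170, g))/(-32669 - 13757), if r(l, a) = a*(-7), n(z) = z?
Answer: -515/23213 ≈ -0.022186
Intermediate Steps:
k = 57 (k = 3*19 = 57)
r(l, a) = -7*a
(k + r(-170, g))/(-32669 - 13757) = (57 - 7*(-139))/(-32669 - 13757) = (57 + 973)/(-46426) = 1030*(-1/46426) = -515/23213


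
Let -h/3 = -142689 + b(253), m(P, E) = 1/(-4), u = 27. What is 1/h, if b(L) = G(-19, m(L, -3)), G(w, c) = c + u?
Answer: 4/1711947 ≈ 2.3365e-6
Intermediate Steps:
m(P, E) = -1/4
G(w, c) = 27 + c (G(w, c) = c + 27 = 27 + c)
b(L) = 107/4 (b(L) = 27 - 1/4 = 107/4)
h = 1711947/4 (h = -3*(-142689 + 107/4) = -3*(-570649/4) = 1711947/4 ≈ 4.2799e+5)
1/h = 1/(1711947/4) = 4/1711947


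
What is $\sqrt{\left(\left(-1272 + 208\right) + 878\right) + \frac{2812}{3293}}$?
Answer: $\frac{i \sqrt{1466542}}{89} \approx 13.607 i$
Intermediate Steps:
$\sqrt{\left(\left(-1272 + 208\right) + 878\right) + \frac{2812}{3293}} = \sqrt{\left(-1064 + 878\right) + 2812 \cdot \frac{1}{3293}} = \sqrt{-186 + \frac{76}{89}} = \sqrt{- \frac{16478}{89}} = \frac{i \sqrt{1466542}}{89}$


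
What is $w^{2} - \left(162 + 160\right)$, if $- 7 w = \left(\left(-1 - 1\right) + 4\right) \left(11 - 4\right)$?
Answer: $-318$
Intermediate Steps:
$w = -2$ ($w = - \frac{\left(\left(-1 - 1\right) + 4\right) \left(11 - 4\right)}{7} = - \frac{\left(-2 + 4\right) 7}{7} = - \frac{2 \cdot 7}{7} = \left(- \frac{1}{7}\right) 14 = -2$)
$w^{2} - \left(162 + 160\right) = \left(-2\right)^{2} - \left(162 + 160\right) = 4 - 322 = -318$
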